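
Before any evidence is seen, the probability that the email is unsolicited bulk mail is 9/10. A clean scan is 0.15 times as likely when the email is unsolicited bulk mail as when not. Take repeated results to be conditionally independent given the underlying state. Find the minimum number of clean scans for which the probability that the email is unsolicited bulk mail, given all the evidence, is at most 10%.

3

Prior odds = 0.9/0.1 = 9.
Likelihood ratio per clean scan = 0.15.
Target odds: 0.1 ÷ 0.9 = 1/9.
Need 9 × 0.15ⁿ ≤ 1/9, i.e. 0.15ⁿ ≤ 1/81.
0.15² = 0.0225 is still above 1/81 but 0.15³ = 0.003375 is at or below it, so n = 3.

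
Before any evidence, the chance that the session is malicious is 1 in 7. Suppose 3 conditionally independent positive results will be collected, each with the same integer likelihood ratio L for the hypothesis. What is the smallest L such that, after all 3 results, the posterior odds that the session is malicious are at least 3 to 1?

Prior odds = (1/7)/(6/7) = 1/6.
Target odds = 3.
Need L³ ≥ 3 ÷ (1/6) = 18.
2³ = 8 < 18 ≤ 27 = 3³, so L = 3.

3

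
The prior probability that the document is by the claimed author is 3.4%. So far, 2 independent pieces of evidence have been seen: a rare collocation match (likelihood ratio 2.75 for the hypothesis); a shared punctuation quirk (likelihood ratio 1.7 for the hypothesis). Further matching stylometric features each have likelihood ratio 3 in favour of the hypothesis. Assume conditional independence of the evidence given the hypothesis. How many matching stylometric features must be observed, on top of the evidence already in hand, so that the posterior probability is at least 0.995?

Prior odds = 0.034/0.966 = 17/483.
Combined Bayes factor of the evidence already in hand = 2.75 × 1.7 = 4.675.
Odds after that evidence = (17/483) × 4.675 = 3179/19320.
Target odds = 0.995/0.005 = 199.
Need 3ⁿ ≥ 199 ÷ (3179/19320) = 3844680/3179.
3⁶ = 729 falls short of 3844680/3179 but 3⁷ = 2187 reaches it, so n = 7.

7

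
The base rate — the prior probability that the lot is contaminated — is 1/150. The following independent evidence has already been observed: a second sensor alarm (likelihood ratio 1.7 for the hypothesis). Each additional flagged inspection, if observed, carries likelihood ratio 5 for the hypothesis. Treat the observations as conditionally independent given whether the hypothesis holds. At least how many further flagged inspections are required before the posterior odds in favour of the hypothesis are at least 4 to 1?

4

Prior odds = (1/150)/(149/150) = 1/149.
Bayes factor of the evidence already in hand = 1.7.
Odds after that evidence = (1/149) × 1.7 = 17/1490.
Target odds = 4.
Need 5ⁿ ≥ 4 ÷ (17/1490) = 5960/17.
5³ = 125 falls short of 5960/17 but 5⁴ = 625 reaches it, so n = 4.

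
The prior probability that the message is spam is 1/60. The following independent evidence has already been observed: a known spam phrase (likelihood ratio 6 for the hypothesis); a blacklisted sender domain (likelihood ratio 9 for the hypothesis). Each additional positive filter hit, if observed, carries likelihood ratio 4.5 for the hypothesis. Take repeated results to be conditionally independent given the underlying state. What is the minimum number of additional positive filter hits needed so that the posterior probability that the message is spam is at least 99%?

Prior odds = (1/60)/(59/60) = 1/59.
Combined Bayes factor of the evidence already in hand = 6 × 9 = 54.
Odds after that evidence = (1/59) × 54 = 54/59.
Target odds = 0.99/0.01 = 99.
Need 4.5ⁿ ≥ 99 ÷ (54/59) = 649/6.
4.5³ = 91.125 falls short of 649/6 but 4.5⁴ = 410.0625 reaches it, so n = 4.

4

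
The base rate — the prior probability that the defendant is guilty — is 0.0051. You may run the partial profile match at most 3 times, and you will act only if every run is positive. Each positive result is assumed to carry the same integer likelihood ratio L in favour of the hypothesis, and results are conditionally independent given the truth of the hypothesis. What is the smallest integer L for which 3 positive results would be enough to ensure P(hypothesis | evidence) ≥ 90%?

Prior odds = 0.0051/0.9949 = 51/9949.
Target odds = 0.9/0.1 = 9.
Need L³ ≥ 9 ÷ (51/9949) = 29847/17.
12³ = 1728 < 29847/17 ≤ 2197 = 13³, so L = 13.

13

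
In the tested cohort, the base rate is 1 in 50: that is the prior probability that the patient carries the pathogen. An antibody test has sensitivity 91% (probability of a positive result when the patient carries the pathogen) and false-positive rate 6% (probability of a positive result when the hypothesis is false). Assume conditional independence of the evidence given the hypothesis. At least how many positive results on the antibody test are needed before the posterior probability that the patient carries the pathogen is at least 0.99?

Prior odds = 0.02/0.98 = 1/49.
Likelihood ratio of a positive result = 0.91/0.06 = 91/6.
Target posterior odds = 0.99/0.01 = 99.
Need (1/49) × (91/6)ⁿ ≥ 99, i.e. (91/6)ⁿ ≥ 4851.
(91/6)³ = 753571/216 falls short of 4851 but (91/6)⁴ = 68574961/1296 reaches it, so n = 4.

4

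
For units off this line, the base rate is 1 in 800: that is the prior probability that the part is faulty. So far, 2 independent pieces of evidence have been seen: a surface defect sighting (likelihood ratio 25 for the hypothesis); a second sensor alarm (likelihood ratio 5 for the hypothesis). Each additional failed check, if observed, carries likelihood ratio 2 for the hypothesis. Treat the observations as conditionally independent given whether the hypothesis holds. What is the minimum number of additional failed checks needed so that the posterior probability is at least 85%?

6

Prior odds = 0.00125/0.99875 = 1/799.
Combined Bayes factor of the evidence already in hand = 25 × 5 = 125.
Odds after that evidence = (1/799) × 125 = 125/799.
Target odds = 0.85/0.15 = 17/3.
Need 2ⁿ ≥ 17/3 ÷ (125/799) = 13583/375.
2⁵ = 32 falls short of 13583/375 but 2⁶ = 64 reaches it, so n = 6.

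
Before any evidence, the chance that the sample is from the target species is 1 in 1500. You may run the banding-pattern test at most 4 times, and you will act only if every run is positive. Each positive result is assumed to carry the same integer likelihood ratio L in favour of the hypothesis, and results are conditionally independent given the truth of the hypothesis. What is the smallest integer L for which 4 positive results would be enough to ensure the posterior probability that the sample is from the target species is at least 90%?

Prior odds = (1/1500)/(1499/1500) = 1/1499.
Target odds = 0.9/0.1 = 9.
Need L⁴ ≥ 9 ÷ (1/1499) = 13491.
10⁴ = 10000 < 13491 ≤ 14641 = 11⁴, so L = 11.

11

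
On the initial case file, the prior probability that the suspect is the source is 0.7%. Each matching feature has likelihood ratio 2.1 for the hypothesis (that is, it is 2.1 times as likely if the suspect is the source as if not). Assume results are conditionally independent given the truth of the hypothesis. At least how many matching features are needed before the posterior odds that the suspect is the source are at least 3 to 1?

9

Prior odds = 0.007/0.993 = 7/993.
Likelihood ratio per matching feature = 2.1.
Target odds = 3.
Require 2.1ⁿ ≥ 3 ÷ (7/993) = 2979/7.
2.1⁸ ≈378.229 falls short of 2979/7 but 2.1⁹ ≈794.28 reaches it, so n = 9.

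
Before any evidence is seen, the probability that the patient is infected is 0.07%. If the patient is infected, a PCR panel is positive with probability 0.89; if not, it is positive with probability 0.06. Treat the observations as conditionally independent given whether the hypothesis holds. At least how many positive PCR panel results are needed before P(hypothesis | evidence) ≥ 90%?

4

Prior odds: 0.0007 ÷ 0.9993 = 7/9993.
Likelihood ratio of a positive = 0.89/0.06 = 89/6.
Target posterior odds = 0.9/0.1 = 9.
Require (89/6)ⁿ ≥ 9 ÷ (7/9993) = 89937/7.
(89/6)³ = 704969/216 falls short of 89937/7 but (89/6)⁴ = 62742241/1296 reaches it, so n = 4.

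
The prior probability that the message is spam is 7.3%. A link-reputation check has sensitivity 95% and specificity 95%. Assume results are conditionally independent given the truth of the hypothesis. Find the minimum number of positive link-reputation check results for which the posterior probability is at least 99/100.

3

Prior odds: 0.073 ÷ 0.927 = 73/927.
False-positive rate = 1 − 0.95 = 0.05; likelihood ratio of a positive = 0.95/0.05 = 19.
Target odds: 0.99 ÷ 0.01 = 99.
Need (73/927) × 19ⁿ ≥ 99, i.e. 19ⁿ ≥ 91773/73.
19² = 361 falls short of 91773/73 but 19³ = 6859 reaches it, so n = 3.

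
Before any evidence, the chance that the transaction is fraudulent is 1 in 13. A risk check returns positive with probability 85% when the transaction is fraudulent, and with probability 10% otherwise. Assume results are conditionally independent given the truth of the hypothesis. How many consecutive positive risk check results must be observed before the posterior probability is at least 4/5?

2

Prior odds = (1/13)/(12/13) = 1/12.
Likelihood ratio of a positive result = 0.85/0.1 = 8.5.
Target posterior odds = 0.8/0.2 = 4.
Need (1/12) × 8.5ⁿ ≥ 4, i.e. 8.5ⁿ ≥ 48.
8.5¹ = 8.5 falls short of 48 but 8.5² = 72.25 reaches it, so n = 2.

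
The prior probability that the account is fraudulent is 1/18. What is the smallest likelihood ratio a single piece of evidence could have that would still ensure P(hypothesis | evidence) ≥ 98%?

Prior odds = (1/18)/(17/18) = 1/17.
Target odds = 0.98/0.02 = 49.
Required Bayes factor = 49 ÷ (1/17) = 833.

833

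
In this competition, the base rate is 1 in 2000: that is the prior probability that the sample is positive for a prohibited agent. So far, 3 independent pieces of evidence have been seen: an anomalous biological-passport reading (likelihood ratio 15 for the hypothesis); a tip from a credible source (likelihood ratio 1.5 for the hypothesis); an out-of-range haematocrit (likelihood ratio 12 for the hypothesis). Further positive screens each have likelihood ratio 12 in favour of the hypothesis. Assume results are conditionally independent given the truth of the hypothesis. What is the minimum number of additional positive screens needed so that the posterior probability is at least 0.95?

Prior odds = 0.0005/0.9995 = 1/1999.
Combined Bayes factor of the evidence already in hand = 15 × 1.5 × 12 = 270.
Odds after that evidence = (1/1999) × 270 = 270/1999.
Target odds = 0.95/0.05 = 19.
Need 12ⁿ ≥ 19 ÷ (270/1999) = 37981/270.
12¹ = 12 falls short of 37981/270 but 12² = 144 reaches it, so n = 2.

2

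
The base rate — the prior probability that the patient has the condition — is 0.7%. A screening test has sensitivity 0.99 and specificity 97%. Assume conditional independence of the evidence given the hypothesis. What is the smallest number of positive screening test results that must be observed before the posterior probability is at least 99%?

3

Prior odds = 0.007/0.993 = 7/993.
False-positive rate = 1 − 0.97 = 0.03; likelihood ratio of a positive = 0.99/0.03 = 33.
Target odds: 0.99 ÷ 0.01 = 99.
Require 33ⁿ ≥ 99 ÷ (7/993) = 98307/7.
33² = 1089 falls short of 98307/7 but 33³ = 35937 reaches it, so n = 3.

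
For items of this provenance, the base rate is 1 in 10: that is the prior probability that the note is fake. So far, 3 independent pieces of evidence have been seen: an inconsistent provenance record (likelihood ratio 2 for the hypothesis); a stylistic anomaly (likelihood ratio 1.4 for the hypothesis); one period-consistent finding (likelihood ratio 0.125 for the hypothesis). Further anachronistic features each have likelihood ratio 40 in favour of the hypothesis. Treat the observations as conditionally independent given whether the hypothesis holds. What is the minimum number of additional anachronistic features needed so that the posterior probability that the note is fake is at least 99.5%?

Prior odds = 0.1/0.9 = 1/9.
Combined Bayes factor of the evidence already in hand = 2 × 1.4 × 0.125 = 0.35.
Odds after that evidence = (1/9) × 0.35 = 7/180.
Target odds = 0.995/0.005 = 199.
Need 40ⁿ ≥ 199 ÷ (7/180) = 35820/7.
40² = 1600 falls short of 35820/7 but 40³ = 64000 reaches it, so n = 3.

3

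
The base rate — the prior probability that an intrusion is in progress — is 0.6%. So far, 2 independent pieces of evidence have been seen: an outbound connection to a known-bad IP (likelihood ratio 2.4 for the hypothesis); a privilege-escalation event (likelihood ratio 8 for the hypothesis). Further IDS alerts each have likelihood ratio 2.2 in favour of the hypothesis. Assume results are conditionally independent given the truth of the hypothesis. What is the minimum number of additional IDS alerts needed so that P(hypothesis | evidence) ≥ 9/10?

Prior odds = 0.006/0.994 = 3/497.
Combined Bayes factor of the evidence already in hand = 2.4 × 8 = 19.2.
Odds after that evidence = (3/497) × 19.2 = 288/2485.
Target odds = 0.9/0.1 = 9.
Need 2.2ⁿ ≥ 9 ÷ (288/2485) = 77.65625.
2.2⁵ = 51.53632 falls short of 77.65625 but 2.2⁶ = 1771561/15625 reaches it, so n = 6.

6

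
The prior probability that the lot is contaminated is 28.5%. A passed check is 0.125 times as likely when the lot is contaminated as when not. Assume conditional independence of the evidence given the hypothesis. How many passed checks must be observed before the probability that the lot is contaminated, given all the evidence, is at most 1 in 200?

3

Prior odds = 0.285/0.715 = 57/143.
Likelihood ratio per passed check = 0.125.
Target posterior odds = 0.005/0.995 = 1/199.
Require 0.125ⁿ ≤ 1/199 ÷ (57/143) = 143/11343.
0.125² = 0.015625 is still above 143/11343 but 0.125³ = 0.001953125 is at or below it, so n = 3.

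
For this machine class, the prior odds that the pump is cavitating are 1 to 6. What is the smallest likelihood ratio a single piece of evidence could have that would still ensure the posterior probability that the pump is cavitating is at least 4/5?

24

Prior odds = 1/6.
Target odds = 0.8/0.2 = 4.
Required Bayes factor = 4 ÷ (1/6) = 24.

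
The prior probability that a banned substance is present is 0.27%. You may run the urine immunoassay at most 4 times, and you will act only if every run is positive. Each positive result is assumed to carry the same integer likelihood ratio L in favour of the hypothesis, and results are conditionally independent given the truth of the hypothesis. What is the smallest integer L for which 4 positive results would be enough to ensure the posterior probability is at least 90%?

Prior odds = 0.0027/0.9973 = 27/9973.
Target odds = 0.9/0.1 = 9.
Need L⁴ ≥ 9 ÷ (27/9973) = 9973/3.
7⁴ = 2401 < 9973/3 ≤ 4096 = 8⁴, so L = 8.

8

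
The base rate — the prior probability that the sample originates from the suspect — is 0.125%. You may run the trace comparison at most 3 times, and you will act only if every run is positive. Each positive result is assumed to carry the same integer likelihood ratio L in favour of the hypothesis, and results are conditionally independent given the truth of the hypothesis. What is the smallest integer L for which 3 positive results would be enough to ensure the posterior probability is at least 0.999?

Prior odds = 0.00125/0.99875 = 1/799.
Target odds = 0.999/0.001 = 999.
Need L³ ≥ 999 ÷ (1/799) = 798201.
92³ = 778688 < 798201 ≤ 804357 = 93³, so L = 93.

93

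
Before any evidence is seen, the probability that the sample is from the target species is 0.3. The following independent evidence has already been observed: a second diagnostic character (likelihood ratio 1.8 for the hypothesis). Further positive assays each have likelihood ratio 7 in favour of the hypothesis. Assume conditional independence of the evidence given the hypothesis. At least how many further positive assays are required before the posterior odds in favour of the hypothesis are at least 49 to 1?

3

Prior odds = 0.3/0.7 = 3/7.
Bayes factor of the evidence already in hand = 1.8.
Odds after that evidence = (3/7) × 1.8 = 27/35.
Target odds = 49.
Need 7ⁿ ≥ 49 ÷ (27/35) = 1715/27.
7² = 49 falls short of 1715/27 but 7³ = 343 reaches it, so n = 3.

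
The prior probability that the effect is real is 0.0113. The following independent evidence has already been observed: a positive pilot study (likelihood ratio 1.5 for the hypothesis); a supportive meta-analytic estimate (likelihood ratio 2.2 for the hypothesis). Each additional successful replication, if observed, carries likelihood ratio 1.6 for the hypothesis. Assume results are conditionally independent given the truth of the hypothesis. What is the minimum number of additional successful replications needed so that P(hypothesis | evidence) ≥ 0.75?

10

Prior odds = 0.0113/0.9887 = 113/9887.
Combined Bayes factor of the evidence already in hand = 1.5 × 2.2 = 3.3.
Odds after that evidence = (113/9887) × 3.3 = 3729/98870.
Target odds = 0.75/0.25 = 3.
Need 1.6ⁿ ≥ 3 ÷ (3729/98870) = 98870/1243.
1.6⁹ = 134217728/1953125 falls short of 98870/1243 but 1.6¹⁰ ≈109.951 reaches it, so n = 10.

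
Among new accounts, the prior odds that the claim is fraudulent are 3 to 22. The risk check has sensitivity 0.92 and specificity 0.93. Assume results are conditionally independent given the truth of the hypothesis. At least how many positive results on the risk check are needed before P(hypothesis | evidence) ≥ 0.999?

Prior odds = 3/22.
False-positive rate = 1 − 0.93 = 0.07; likelihood ratio of a positive = 0.92/0.07 = 92/7.
Target posterior odds = 0.999/0.001 = 999.
Require (92/7)ⁿ ≥ 999 ÷ (3/22) = 7326.
(92/7)³ = 778688/343 falls short of 7326 but (92/7)⁴ = 71639296/2401 reaches it, so n = 4.

4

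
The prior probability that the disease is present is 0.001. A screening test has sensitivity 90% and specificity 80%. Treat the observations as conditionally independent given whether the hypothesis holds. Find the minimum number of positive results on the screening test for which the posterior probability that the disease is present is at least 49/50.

8

Prior odds = 0.001/0.999 = 1/999.
False-positive rate = 1 − 0.8 = 0.2; likelihood ratio of a positive = 0.9/0.2 = 4.5.
Target odds: 0.98 ÷ 0.02 = 49.
Need (1/999) × 4.5ⁿ ≥ 49, i.e. 4.5ⁿ ≥ 48951.
4.5⁷ = 4782969/128 falls short of 48951 but 4.5⁸ = 43046721/256 reaches it, so n = 8.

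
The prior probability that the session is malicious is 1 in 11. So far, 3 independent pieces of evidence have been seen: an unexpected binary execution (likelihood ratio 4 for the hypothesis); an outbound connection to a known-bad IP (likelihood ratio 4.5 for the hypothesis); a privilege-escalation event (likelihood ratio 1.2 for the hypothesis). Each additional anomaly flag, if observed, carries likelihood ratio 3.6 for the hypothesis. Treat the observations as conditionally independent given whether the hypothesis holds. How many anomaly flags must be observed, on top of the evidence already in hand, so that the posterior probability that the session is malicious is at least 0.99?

Prior odds = (1/11)/(10/11) = 0.1.
Combined Bayes factor of the evidence already in hand = 4 × 4.5 × 1.2 = 21.6.
Odds after that evidence = 0.1 × 21.6 = 2.16.
Target odds = 0.99/0.01 = 99.
Need 3.6ⁿ ≥ 99 ÷ 2.16 = 275/6.
3.6² = 12.96 falls short of 275/6 but 3.6³ = 46.656 reaches it, so n = 3.

3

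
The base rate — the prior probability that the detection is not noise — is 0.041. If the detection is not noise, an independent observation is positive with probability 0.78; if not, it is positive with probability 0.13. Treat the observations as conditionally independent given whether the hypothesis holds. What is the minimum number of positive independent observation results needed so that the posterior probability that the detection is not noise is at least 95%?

4

Prior odds = 0.041/0.959 = 41/959.
Likelihood ratio of a positive = 0.78/0.13 = 6.
Target posterior odds = 0.95/0.05 = 19.
Need (41/959) × 6ⁿ ≥ 19, i.e. 6ⁿ ≥ 18221/41.
6³ = 216 falls short of 18221/41 but 6⁴ = 1296 reaches it, so n = 4.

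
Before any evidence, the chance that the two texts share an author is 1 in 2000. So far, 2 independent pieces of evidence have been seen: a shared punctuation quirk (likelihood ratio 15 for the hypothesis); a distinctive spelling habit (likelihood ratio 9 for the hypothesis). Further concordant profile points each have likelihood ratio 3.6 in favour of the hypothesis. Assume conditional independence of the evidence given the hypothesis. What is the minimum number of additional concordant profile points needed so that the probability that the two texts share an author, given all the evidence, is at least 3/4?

Prior odds = 0.0005/0.9995 = 1/1999.
Combined Bayes factor of the evidence already in hand = 15 × 9 = 135.
Odds after that evidence = (1/1999) × 135 = 135/1999.
Target odds = 0.75/0.25 = 3.
Need 3.6ⁿ ≥ 3 ÷ (135/1999) = 1999/45.
3.6² = 12.96 falls short of 1999/45 but 3.6³ = 46.656 reaches it, so n = 3.

3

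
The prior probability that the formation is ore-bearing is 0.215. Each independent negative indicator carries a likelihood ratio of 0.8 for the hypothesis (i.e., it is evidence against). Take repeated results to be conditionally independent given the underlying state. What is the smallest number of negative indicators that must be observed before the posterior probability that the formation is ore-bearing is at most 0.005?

18

Prior odds = 0.215/0.785 = 43/157.
Likelihood ratio per negative indicator = 0.8.
Target posterior odds = 0.005/0.995 = 1/199.
Require 0.8ⁿ ≤ 1/199 ÷ (43/157) = 157/8557.
0.8¹⁷ ≈0.022518 is still above 157/8557 but 0.8¹⁸ ≈0.0180144 is at or below it, so n = 18.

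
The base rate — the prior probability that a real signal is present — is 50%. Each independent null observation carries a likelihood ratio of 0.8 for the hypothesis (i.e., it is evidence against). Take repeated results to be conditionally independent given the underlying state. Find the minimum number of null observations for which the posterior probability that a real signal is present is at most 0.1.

10

Prior odds: 0.5 ÷ 0.5 = 1.
Likelihood ratio per null observation = 0.8.
Target odds: 0.1 ÷ 0.9 = 1/9.
Require 0.8ⁿ ≤ 1/9 ÷ 1 = 1/9.
0.8⁹ = 262144/1953125 is still above 1/9 but 0.8¹⁰ = 1048576/9765625 is at or below it, so n = 10.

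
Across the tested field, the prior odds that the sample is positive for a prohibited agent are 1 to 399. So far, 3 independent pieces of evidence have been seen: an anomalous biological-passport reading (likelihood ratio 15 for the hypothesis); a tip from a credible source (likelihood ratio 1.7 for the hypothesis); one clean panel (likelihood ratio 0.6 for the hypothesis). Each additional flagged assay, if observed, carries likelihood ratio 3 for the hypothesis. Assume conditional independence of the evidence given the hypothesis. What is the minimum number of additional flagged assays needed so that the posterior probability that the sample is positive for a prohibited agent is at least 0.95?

6

Prior odds = 1/399.
Combined Bayes factor of the evidence already in hand = 15 × 1.7 × 0.6 = 15.3.
Odds after that evidence = (1/399) × 15.3 = 51/1330.
Target odds = 0.95/0.05 = 19.
Need 3ⁿ ≥ 19 ÷ (51/1330) = 25270/51.
3⁵ = 243 falls short of 25270/51 but 3⁶ = 729 reaches it, so n = 6.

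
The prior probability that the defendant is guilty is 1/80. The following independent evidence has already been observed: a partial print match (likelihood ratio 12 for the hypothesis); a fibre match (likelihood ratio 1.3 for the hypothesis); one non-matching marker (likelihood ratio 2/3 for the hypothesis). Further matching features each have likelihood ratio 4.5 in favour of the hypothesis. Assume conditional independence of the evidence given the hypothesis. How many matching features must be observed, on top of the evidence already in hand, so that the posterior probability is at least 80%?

Prior odds = 0.0125/0.9875 = 1/79.
Combined Bayes factor of the evidence already in hand = 12 × 1.3 × (2/3) = 10.4.
Odds after that evidence = (1/79) × 10.4 = 52/395.
Target odds = 0.8/0.2 = 4.
Need 4.5ⁿ ≥ 4 ÷ (52/395) = 395/13.
4.5² = 20.25 falls short of 395/13 but 4.5³ = 91.125 reaches it, so n = 3.

3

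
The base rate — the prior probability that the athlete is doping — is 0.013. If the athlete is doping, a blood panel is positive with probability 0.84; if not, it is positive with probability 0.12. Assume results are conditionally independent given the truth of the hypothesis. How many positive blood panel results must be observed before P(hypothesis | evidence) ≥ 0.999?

Prior odds = 0.013/0.987 = 13/987.
Likelihood ratio of a positive = 0.84/0.12 = 7.
Target odds: 0.999 ÷ 0.001 = 999.
Require 7ⁿ ≥ 999 ÷ (13/987) = 986013/13.
7⁵ = 16807 falls short of 986013/13 but 7⁶ = 117649 reaches it, so n = 6.

6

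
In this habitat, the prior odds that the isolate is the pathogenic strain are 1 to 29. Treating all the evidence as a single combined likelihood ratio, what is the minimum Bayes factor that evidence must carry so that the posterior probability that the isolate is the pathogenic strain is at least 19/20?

Prior odds = 1/29.
Target odds = 0.95/0.05 = 19.
Required Bayes factor = 19 ÷ (1/29) = 551.

551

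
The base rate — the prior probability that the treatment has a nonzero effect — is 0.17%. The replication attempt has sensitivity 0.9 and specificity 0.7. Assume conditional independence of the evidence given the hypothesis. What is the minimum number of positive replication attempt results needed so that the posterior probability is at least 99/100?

10

Prior odds: 0.0017 ÷ 0.9983 = 17/9983.
False-positive rate = 1 − 0.7 = 0.3; likelihood ratio of a positive = 0.9/0.3 = 3.
Target posterior odds = 0.99/0.01 = 99.
Need (17/9983) × 3ⁿ ≥ 99, i.e. 3ⁿ ≥ 988317/17.
3⁹ = 19683 falls short of 988317/17 but 3¹⁰ = 59049 reaches it, so n = 10.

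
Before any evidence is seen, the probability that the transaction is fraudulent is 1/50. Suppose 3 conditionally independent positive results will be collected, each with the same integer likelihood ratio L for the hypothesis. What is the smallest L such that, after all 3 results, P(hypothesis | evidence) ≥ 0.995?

22

Prior odds = 0.02/0.98 = 1/49.
Target odds = 0.995/0.005 = 199.
Need L³ ≥ 199 ÷ (1/49) = 9751.
21³ = 9261 < 9751 ≤ 10648 = 22³, so L = 22.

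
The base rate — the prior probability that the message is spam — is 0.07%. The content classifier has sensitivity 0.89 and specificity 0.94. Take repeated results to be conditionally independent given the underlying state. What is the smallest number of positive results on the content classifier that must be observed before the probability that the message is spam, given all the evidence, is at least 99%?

Prior odds: 0.0007 ÷ 0.9993 = 7/9993.
False-positive rate = 1 − 0.94 = 0.06; likelihood ratio of a positive = 0.89/0.06 = 89/6.
Target odds: 0.99 ÷ 0.01 = 99.
Need (7/9993) × (89/6)ⁿ ≥ 99, i.e. (89/6)ⁿ ≥ 989307/7.
(89/6)⁴ = 62742241/1296 falls short of 989307/7 but (89/6)⁵ ≈718115 reaches it, so n = 5.

5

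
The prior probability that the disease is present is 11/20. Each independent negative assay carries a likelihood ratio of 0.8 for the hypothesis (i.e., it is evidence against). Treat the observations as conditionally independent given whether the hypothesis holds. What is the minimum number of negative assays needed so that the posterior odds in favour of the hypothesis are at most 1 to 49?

19

Prior odds = 0.55/0.45 = 11/9.
Likelihood ratio per negative assay = 0.8.
Target odds = 1/49.
Require 0.8ⁿ ≤ 1/49 ÷ (11/9) = 9/539.
0.8¹⁸ ≈0.0180144 is still above 9/539 but 0.8¹⁹ ≈0.0144115 is at or below it, so n = 19.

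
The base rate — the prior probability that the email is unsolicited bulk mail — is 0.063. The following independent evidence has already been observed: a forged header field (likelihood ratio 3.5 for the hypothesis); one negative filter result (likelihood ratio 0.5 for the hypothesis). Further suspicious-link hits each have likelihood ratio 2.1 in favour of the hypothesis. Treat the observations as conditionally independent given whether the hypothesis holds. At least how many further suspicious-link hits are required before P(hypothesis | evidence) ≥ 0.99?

10

Prior odds = 0.063/0.937 = 63/937.
Combined Bayes factor of the evidence already in hand = 3.5 × 0.5 = 1.75.
Odds after that evidence = (63/937) × 1.75 = 441/3748.
Target odds = 0.99/0.01 = 99.
Need 2.1ⁿ ≥ 99 ÷ (441/3748) = 41228/49.
2.1⁹ ≈794.28 falls short of 41228/49 but 2.1¹⁰ ≈1667.99 reaches it, so n = 10.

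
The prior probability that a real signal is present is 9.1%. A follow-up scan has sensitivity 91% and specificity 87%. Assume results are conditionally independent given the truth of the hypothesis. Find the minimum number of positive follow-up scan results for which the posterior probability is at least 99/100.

4

Prior odds: 0.091 ÷ 0.909 = 91/909.
False-positive rate = 1 − 0.87 = 0.13; likelihood ratio of a positive = 0.91/0.13 = 7.
Target posterior odds = 0.99/0.01 = 99.
Require 7ⁿ ≥ 99 ÷ (91/909) = 89991/91.
7³ = 343 falls short of 89991/91 but 7⁴ = 2401 reaches it, so n = 4.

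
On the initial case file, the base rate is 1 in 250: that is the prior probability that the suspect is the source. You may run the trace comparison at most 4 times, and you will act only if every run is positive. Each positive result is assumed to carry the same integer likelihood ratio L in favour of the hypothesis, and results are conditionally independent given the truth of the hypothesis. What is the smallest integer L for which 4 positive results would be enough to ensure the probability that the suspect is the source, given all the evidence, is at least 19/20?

9

Prior odds = 0.004/0.996 = 1/249.
Target odds = 0.95/0.05 = 19.
Need L⁴ ≥ 19 ÷ (1/249) = 4731.
8⁴ = 4096 < 4731 ≤ 6561 = 9⁴, so L = 9.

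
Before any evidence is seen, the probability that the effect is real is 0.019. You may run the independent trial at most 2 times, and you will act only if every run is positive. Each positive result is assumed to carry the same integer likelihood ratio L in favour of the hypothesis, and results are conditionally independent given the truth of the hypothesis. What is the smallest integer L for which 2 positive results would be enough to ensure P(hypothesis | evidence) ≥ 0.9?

22

Prior odds = 0.019/0.981 = 19/981.
Target odds = 0.9/0.1 = 9.
Need L² ≥ 9 ÷ (19/981) = 8829/19.
21² = 441 < 8829/19 ≤ 484 = 22², so L = 22.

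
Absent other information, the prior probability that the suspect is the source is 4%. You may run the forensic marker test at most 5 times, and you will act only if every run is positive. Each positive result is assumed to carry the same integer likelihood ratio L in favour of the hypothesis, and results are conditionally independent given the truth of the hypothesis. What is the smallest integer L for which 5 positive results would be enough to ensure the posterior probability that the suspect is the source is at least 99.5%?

6

Prior odds = 0.04/0.96 = 1/24.
Target odds = 0.995/0.005 = 199.
Need L⁵ ≥ 199 ÷ (1/24) = 4776.
5⁵ = 3125 < 4776 ≤ 7776 = 6⁵, so L = 6.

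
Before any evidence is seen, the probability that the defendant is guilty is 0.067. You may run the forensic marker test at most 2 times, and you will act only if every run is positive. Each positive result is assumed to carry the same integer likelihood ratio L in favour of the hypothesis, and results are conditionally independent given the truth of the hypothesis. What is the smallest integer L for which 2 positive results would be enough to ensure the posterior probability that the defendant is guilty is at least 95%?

Prior odds = 0.067/0.933 = 67/933.
Target odds = 0.95/0.05 = 19.
Need L² ≥ 19 ÷ (67/933) = 17727/67.
16² = 256 < 17727/67 ≤ 289 = 17², so L = 17.

17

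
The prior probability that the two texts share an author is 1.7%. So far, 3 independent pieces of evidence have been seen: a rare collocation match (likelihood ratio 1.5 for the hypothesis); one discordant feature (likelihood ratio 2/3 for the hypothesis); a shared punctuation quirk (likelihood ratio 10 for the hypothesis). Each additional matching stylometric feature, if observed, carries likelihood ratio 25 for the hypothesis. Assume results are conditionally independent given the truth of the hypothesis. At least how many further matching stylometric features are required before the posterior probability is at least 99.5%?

3

Prior odds = 0.017/0.983 = 17/983.
Combined Bayes factor of the evidence already in hand = 1.5 × (2/3) × 10 = 10.
Odds after that evidence = (17/983) × 10 = 170/983.
Target odds = 0.995/0.005 = 199.
Need 25ⁿ ≥ 199 ÷ (170/983) = 195617/170.
25² = 625 falls short of 195617/170 but 25³ = 15625 reaches it, so n = 3.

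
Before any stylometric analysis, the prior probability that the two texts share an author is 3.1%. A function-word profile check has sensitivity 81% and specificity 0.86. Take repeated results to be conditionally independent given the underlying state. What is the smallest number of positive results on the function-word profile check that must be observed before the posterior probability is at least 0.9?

4

Prior odds: 0.031 ÷ 0.969 = 31/969.
False-positive rate = 1 − 0.86 = 0.14; likelihood ratio of a positive = 0.81/0.14 = 81/14.
Target odds: 0.9 ÷ 0.1 = 9.
Need (31/969) × (81/14)ⁿ ≥ 9, i.e. (81/14)ⁿ ≥ 8721/31.
(81/14)³ = 531441/2744 falls short of 8721/31 but (81/14)⁴ = 43046721/38416 reaches it, so n = 4.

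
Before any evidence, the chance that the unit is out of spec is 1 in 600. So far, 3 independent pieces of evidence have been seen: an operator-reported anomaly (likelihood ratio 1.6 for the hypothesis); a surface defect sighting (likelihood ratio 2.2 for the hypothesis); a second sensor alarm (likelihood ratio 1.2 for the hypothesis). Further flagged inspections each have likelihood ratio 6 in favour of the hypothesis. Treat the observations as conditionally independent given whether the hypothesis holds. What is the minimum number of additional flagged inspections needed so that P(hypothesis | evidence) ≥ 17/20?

4

Prior odds = (1/600)/(599/600) = 1/599.
Combined Bayes factor of the evidence already in hand = 1.6 × 2.2 × 1.2 = 4.224.
Odds after that evidence = (1/599) × 4.224 = 528/74875.
Target odds = 0.85/0.15 = 17/3.
Need 6ⁿ ≥ 17/3 ÷ (528/74875) = 1272875/1584.
6³ = 216 falls short of 1272875/1584 but 6⁴ = 1296 reaches it, so n = 4.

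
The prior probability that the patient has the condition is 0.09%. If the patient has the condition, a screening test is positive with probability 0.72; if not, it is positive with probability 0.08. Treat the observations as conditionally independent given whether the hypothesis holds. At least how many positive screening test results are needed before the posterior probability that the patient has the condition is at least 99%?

Prior odds = 0.0009/0.9991 = 9/9991.
Likelihood ratio of a positive = 0.72/0.08 = 9.
Target odds: 0.99 ÷ 0.01 = 99.
Require 9ⁿ ≥ 99 ÷ (9/9991) = 109901.
9⁵ = 59049 falls short of 109901 but 9⁶ = 531441 reaches it, so n = 6.

6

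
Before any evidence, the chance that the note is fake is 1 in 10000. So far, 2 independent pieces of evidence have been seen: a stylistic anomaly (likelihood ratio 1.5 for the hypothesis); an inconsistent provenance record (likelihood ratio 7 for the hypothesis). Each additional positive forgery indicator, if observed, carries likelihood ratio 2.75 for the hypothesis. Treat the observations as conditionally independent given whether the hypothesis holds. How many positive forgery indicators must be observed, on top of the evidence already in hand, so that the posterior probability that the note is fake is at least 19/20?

Prior odds = 0.0001/0.9999 = 1/9999.
Combined Bayes factor of the evidence already in hand = 1.5 × 7 = 10.5.
Odds after that evidence = (1/9999) × 10.5 = 7/6666.
Target odds = 0.95/0.05 = 19.
Need 2.75ⁿ ≥ 19 ÷ (7/6666) = 126654/7.
2.75⁹ ≈8994.86 falls short of 126654/7 but 2.75¹⁰ ≈24735.9 reaches it, so n = 10.

10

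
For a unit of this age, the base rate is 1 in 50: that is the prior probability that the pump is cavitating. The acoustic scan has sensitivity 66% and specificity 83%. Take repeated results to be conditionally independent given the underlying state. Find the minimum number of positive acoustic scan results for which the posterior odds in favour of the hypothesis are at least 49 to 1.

Prior odds: 0.02 ÷ 0.98 = 1/49.
False-positive rate = 1 − 0.83 = 0.17; likelihood ratio of a positive = 0.66/0.17 = 66/17.
Target odds = 49.
Need (1/49) × (66/17)ⁿ ≥ 49, i.e. (66/17)ⁿ ≥ 2401.
(66/17)⁵ ≈882.013 falls short of 2401 but (66/17)⁶ ≈3424.29 reaches it, so n = 6.

6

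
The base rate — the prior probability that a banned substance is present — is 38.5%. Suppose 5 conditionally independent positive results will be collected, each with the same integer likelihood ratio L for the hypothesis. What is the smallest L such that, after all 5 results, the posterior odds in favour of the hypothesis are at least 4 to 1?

Prior odds = 0.385/0.615 = 77/123.
Target odds = 4.
Need L⁵ ≥ 4 ÷ (77/123) = 492/77.
1⁵ = 1 < 492/77 ≤ 32 = 2⁵, so L = 2.

2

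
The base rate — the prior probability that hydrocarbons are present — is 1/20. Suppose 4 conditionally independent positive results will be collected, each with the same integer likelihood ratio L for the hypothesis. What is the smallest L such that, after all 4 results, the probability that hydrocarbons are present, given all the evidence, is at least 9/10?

4

Prior odds = 0.05/0.95 = 1/19.
Target odds = 0.9/0.1 = 9.
Need L⁴ ≥ 9 ÷ (1/19) = 171.
3⁴ = 81 < 171 ≤ 256 = 4⁴, so L = 4.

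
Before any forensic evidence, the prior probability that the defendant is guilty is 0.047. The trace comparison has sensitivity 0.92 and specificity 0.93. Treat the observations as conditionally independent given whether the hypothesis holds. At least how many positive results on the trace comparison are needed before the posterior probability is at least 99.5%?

4

Prior odds = 0.047/0.953 = 47/953.
False-positive rate = 1 − 0.93 = 0.07; likelihood ratio of a positive = 0.92/0.07 = 92/7.
Target odds: 0.995 ÷ 0.005 = 199.
Require (92/7)ⁿ ≥ 199 ÷ (47/953) = 189647/47.
(92/7)³ = 778688/343 falls short of 189647/47 but (92/7)⁴ = 71639296/2401 reaches it, so n = 4.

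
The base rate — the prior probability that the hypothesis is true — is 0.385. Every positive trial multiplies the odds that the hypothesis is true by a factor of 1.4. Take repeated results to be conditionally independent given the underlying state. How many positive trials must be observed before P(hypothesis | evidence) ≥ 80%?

Prior odds = 0.385/0.615 = 77/123.
Likelihood ratio per positive trial = 1.4.
Target odds: 0.8 ÷ 0.2 = 4.
Need (77/123) × 1.4ⁿ ≥ 4, i.e. 1.4ⁿ ≥ 492/77.
1.4⁵ = 5.37824 falls short of 492/77 but 1.4⁶ = 117649/15625 reaches it, so n = 6.

6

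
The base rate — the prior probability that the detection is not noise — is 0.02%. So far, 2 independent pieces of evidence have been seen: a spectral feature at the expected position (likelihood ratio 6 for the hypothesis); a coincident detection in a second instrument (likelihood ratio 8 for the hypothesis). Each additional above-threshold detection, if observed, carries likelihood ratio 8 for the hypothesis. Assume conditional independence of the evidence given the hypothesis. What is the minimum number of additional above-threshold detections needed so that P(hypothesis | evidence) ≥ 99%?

5

Prior odds = 0.0002/0.9998 = 1/4999.
Combined Bayes factor of the evidence already in hand = 6 × 8 = 48.
Odds after that evidence = (1/4999) × 48 = 48/4999.
Target odds = 0.99/0.01 = 99.
Need 8ⁿ ≥ 99 ÷ (48/4999) = 10310.4375.
8⁴ = 4096 falls short of 10310.4375 but 8⁵ = 32768 reaches it, so n = 5.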